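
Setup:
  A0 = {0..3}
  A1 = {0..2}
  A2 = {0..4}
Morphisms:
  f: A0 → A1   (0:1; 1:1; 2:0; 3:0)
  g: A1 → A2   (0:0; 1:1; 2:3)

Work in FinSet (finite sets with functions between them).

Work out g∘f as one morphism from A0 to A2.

Answer: (0:1; 1:1; 2:0; 3:0)

Work:
  0 f→1 g→1
  1 f→1 g→1
  2 f→0 g→0
  3 f→0 g→0
⟦path⟧: (0:1; 1:1; 2:0; 3:0)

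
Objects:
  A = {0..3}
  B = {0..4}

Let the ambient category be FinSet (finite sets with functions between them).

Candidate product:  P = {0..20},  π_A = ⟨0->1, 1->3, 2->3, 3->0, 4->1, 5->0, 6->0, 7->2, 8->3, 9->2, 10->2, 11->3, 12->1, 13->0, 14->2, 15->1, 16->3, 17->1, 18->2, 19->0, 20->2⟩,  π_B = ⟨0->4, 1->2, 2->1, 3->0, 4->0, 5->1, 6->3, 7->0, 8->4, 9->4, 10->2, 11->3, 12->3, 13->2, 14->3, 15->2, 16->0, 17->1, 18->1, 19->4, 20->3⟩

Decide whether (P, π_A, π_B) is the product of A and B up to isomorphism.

|A|·|B| = 4·5 = 20;  |P| = 21
  → cardinalities differ; no bijection possible.

Answer: NOT A VALID PRODUCT — |P|=21 ≠ |A|·|B|=20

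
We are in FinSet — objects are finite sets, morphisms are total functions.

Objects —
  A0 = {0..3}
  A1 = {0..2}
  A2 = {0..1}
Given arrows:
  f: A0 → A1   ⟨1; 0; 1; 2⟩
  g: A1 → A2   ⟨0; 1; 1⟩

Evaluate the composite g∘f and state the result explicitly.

Answer: ⟨1; 0; 1; 1⟩

Derivation:
  0 f→1 g→1
  1 f→0 g→0
  2 f→1 g→1
  3 f→2 g→1
⟦path⟧: ⟨1; 0; 1; 1⟩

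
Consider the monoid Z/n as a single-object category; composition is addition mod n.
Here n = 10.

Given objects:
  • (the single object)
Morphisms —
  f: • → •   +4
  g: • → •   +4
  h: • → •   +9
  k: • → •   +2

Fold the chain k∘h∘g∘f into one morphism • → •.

  0 +4≡4 +4≡8 +9≡7 +2≡9  (mod 10)
⟦path⟧: +9

Answer: +9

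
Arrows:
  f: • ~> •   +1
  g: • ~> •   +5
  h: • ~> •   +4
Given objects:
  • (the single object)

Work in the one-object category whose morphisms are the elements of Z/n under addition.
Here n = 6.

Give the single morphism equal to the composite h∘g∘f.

  0 +1≡1 +5≡0 +4≡4  (mod 6)
composite: +4

Answer: +4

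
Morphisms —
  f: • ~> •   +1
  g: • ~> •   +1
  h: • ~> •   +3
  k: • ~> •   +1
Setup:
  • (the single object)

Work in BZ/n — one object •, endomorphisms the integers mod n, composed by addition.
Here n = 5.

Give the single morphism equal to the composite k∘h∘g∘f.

Answer: +1

Work:
  0 +1≡1 +1≡2 +3≡0 +1≡1  (mod 5)
⟦path⟧: +1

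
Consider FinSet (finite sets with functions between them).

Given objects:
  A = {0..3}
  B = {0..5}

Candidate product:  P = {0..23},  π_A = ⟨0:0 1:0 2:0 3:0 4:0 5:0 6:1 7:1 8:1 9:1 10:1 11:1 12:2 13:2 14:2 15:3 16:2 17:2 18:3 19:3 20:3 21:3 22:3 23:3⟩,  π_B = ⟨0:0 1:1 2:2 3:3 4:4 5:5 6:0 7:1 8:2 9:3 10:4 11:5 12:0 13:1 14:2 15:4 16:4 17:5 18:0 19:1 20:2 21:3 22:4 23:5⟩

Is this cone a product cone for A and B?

Answer: NOT A VALID PRODUCT — duplicate pair at indices 22,15

Trace:
|A|·|B| = 4·6 = 24;  |P| = 24
Check the pairing map k ↦ (π_A(k), π_B(k)):
  0 : (0,0)
  1 : (0,1)
  2 : (0,2)
  3 : (0,3)
  4 : (0,4)
  5 : (0,5)
  6 : (1,0)
  7 : (1,1)
  8 : (1,2)
  9 : (1,3)
  10 : (1,4)
  11 : (1,5)
  12 : (2,0)
  13 : (2,1)
  14 : (2,2)
  15 : (3,4)
  16 : (2,4)
  17 : (2,5)
  18 : (3,0)
  19 : (3,1)
  20 : (3,2)
  21 : (3,3)
  22 : (3,4)  ✗ repeats pair of k=15
  23 : (3,5)
distinct pairs in image: 23 / 24 needed
  → (3,4) hit at k=15 and k=22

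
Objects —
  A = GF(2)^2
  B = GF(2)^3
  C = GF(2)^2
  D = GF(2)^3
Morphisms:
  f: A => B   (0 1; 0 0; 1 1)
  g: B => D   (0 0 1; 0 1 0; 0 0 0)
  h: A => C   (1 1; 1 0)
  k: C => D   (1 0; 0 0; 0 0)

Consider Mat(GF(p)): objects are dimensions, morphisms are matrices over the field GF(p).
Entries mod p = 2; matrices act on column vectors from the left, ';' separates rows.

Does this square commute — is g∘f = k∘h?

1) trace f;g:
  e0=(1,0) f=>(0,0,1) g=>(1,0,0)
  e1=(0,1) f=>(1,0,1) g=>(1,0,0)
  ⟦path⟧₁ = (1 1; 0 0; 0 0)
2) trace h;k:
  e0=(1,0) h=>(1,1) k=>(1,0,0)
  e1=(0,1) h=>(1,0) k=>(1,0,0)
  ⟦path⟧₂ = (1 1; 0 0; 0 0)
Equal? equal; square commutes

Answer: COMMUTES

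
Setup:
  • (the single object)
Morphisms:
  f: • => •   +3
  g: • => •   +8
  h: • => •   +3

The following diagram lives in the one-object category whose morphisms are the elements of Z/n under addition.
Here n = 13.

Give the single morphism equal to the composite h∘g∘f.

Answer: +1

Trace:
  0 +3≡3 +8≡11 +3≡1  (mod 13)
⟦path⟧: +1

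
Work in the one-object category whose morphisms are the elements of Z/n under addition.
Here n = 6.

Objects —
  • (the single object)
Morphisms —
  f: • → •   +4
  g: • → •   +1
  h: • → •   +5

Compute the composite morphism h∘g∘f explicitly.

Answer: +4

Work:
  0 +4≡4 +1≡5 +5≡4  (mod 6)
result: +4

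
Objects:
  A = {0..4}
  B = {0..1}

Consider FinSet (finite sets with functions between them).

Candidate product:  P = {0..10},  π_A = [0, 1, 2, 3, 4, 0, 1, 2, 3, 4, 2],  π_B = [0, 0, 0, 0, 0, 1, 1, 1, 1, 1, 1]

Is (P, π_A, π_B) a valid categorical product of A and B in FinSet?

|A|·|B| = 5·2 = 10;  |P| = 11
  → cardinalities differ; no bijection possible.

Answer: NOT A VALID PRODUCT — |P|=11 ≠ |A|·|B|=10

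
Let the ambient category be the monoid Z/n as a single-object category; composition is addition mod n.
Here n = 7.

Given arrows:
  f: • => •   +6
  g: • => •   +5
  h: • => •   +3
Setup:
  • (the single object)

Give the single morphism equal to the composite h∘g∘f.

Answer: +0

Trace:
  0 +6≡6 +5≡4 +3≡0  (mod 7)
result: +0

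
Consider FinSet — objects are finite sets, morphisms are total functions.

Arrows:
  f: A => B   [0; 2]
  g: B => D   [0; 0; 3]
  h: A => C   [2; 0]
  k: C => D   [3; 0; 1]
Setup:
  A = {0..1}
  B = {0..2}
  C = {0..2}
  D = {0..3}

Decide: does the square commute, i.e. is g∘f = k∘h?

1) trace f;g:
  0 f=>0 g=>0
  1 f=>2 g=>3
  result₁ = [0; 3]
2) trace h;k:
  0 h=>2 k=>1
  1 h=>0 k=>3
  result₂ = [1; 3]
Equal? NO — does not commute

Answer: DOES NOT COMMUTE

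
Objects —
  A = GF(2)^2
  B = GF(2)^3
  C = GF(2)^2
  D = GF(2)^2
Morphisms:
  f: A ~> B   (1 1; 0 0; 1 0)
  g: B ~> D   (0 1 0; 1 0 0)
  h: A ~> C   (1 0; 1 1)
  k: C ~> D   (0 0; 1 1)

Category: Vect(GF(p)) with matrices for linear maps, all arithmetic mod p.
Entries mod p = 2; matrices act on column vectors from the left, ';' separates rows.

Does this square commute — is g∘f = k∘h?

Answer: DOES NOT COMMUTE

Derivation:
Along f;g (path 1):
  e0=⟨1,0⟩ f~>⟨1,0,1⟩ g~>⟨0,1⟩
  e1=⟨0,1⟩ f~>⟨1,0,0⟩ g~>⟨0,1⟩
  ⟦path⟧₁ = (0 0; 1 1)
Along h;k (path 2):
  e0=⟨1,0⟩ h~>⟨1,1⟩ k~>⟨0,0⟩
  e1=⟨0,1⟩ h~>⟨0,1⟩ k~>⟨0,1⟩
  ⟦path⟧₂ = (0 0; 0 1)
Equal? differ; not commutative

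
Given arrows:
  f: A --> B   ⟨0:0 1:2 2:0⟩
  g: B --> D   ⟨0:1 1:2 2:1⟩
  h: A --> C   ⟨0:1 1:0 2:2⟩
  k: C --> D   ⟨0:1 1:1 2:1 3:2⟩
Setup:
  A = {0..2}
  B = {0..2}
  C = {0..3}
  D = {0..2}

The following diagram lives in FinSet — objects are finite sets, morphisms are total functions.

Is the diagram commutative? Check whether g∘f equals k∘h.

Path 1 = f;g:
  0 f-->0 g-->1
  1 f-->2 g-->1
  2 f-->0 g-->1
  result₁ = ⟨0:1 1:1 2:1⟩
Path 2 = h;k:
  0 h-->1 k-->1
  1 h-->0 k-->1
  2 h-->2 k-->1
  result₂ = ⟨0:1 1:1 2:1⟩
Equal? equal; square commutes

Answer: COMMUTES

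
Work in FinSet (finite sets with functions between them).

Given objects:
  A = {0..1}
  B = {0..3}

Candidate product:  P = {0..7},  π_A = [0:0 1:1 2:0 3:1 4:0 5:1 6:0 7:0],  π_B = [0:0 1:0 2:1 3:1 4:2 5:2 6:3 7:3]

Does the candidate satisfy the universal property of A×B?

Answer: NOT A VALID PRODUCT — duplicate pair at indices 6,7

Work:
|A|·|B| = 2·4 = 8;  |P| = 8
Check the pairing map k ↦ (π_A(k), π_B(k)):
  0 : (0,0)
  1 : (1,0)
  2 : (0,1)
  3 : (1,1)
  4 : (0,2)
  5 : (1,2)
  6 : (0,3)
  7 : (0,3)  ✗ repeats pair of k=6
distinct pairs in image: 7 / 8 needed
  → (0,3) hit at k=6 and k=7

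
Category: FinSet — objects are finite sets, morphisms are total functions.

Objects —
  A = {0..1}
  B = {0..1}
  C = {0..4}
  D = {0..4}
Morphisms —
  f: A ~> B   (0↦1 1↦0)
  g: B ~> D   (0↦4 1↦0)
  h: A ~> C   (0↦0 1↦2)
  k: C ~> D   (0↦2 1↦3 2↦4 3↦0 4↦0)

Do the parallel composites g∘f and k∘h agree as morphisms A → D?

1) trace f;g:
  0 f~>1 g~>0
  1 f~>0 g~>4
  composite₁ = (0↦0 1↦4)
2) trace h;k:
  0 h~>0 k~>2
  1 h~>2 k~>4
  composite₂ = (0↦2 1↦4)
Equal? NO — does not commute

Answer: DOES NOT COMMUTE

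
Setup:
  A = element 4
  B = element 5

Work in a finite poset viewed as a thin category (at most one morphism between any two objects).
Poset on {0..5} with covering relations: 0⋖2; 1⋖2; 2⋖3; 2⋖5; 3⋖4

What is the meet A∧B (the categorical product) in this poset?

{x : x<=A ∧ x<=B} = {0,1,2}  (A=4, B=5)
  0 <= 2
  1 <= 2
  2 <= 2
glb = 2

Answer: A∧B = 2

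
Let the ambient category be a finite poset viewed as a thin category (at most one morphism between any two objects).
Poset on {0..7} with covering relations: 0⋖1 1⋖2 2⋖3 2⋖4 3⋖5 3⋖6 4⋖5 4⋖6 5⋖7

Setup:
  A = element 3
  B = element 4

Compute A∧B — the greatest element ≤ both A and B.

{x : x≤A ∧ x≤B} = {0,1,2}  (A=3, B=4)
  0 ≤ 2
  1 ≤ 2
  2 ≤ 2
glb = 2

Answer: A∧B = 2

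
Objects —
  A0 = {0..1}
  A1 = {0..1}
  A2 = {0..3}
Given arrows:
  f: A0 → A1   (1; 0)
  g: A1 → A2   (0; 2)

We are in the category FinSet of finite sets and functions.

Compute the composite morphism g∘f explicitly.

  0 f→1 g→2
  1 f→0 g→0
result: (2; 0)

Answer: (2; 0)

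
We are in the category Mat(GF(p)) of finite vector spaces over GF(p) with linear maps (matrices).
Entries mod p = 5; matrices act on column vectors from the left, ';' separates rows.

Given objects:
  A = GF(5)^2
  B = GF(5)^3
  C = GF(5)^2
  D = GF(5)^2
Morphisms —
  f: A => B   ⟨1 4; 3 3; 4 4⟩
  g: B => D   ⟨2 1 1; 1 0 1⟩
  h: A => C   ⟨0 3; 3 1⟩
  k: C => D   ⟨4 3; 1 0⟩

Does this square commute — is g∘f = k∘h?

1) trace f;g:
  e0=(1,0) f=>(1,3,4) g=>(4,0)
  e1=(0,1) f=>(4,3,4) g=>(0,3)
  ⟦path⟧₁ = ⟨4 0; 0 3⟩
2) trace h;k:
  e0=(1,0) h=>(0,3) k=>(4,0)
  e1=(0,1) h=>(3,1) k=>(0,3)
  ⟦path⟧₂ = ⟨4 0; 0 3⟩
Equal? YES — commutes

Answer: COMMUTES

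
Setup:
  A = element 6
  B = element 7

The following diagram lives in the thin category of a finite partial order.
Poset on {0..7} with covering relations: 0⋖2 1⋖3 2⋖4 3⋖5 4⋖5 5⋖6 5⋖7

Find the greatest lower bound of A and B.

Lower bounds of A=6 and B=7: {0,1,2,3,4,5}
  0 ≤ 5
  1 ≤ 5
  2 ≤ 5
  3 ≤ 5
  4 ≤ 5
  5 ≤ 5
glb = 5

Answer: A∧B = 5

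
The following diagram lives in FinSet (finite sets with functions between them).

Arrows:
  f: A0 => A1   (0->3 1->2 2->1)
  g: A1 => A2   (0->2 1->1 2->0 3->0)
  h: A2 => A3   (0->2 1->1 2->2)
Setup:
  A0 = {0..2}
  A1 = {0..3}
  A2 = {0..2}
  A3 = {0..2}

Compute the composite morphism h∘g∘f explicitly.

Answer: (0->2 1->2 2->1)

Trace:
  0 f=>3 g=>0 h=>2
  1 f=>2 g=>0 h=>2
  2 f=>1 g=>1 h=>1
⟦path⟧: (0->2 1->2 2->1)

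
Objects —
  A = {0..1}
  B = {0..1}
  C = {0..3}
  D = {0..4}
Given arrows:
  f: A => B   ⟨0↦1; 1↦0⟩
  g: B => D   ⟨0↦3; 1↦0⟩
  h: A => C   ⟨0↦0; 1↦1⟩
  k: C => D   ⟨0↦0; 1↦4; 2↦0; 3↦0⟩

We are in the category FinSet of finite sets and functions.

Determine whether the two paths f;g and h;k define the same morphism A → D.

1) trace f;g:
  0 f=>1 g=>0
  1 f=>0 g=>3
  composite₁ = ⟨0↦0; 1↦3⟩
2) trace h;k:
  0 h=>0 k=>0
  1 h=>1 k=>4
  composite₂ = ⟨0↦0; 1↦4⟩
Equal? distinct morphisms ✗

Answer: DOES NOT COMMUTE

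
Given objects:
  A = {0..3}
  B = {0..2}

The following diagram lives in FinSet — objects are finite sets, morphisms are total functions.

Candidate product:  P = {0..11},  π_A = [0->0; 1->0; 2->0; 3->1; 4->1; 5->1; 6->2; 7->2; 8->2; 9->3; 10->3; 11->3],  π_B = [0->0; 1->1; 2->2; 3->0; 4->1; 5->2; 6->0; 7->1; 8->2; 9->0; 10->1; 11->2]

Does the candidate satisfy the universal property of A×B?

|A|·|B| = 4·3 = 12;  |P| = 12
Check the pairing map k ↦ (π_A(k), π_B(k)):
  0 -> (0,0)
  1 -> (0,1)
  2 -> (0,2)
  3 -> (1,0)
  4 -> (1,1)
  5 -> (1,2)
  6 -> (2,0)
  7 -> (2,1)
  8 -> (2,2)
  9 -> (3,0)
  10 -> (3,1)
  11 -> (3,2)
distinct pairs in image: 12 / 12 needed
  → bijection onto A×B; projections well-typed.

Answer: VALID PRODUCT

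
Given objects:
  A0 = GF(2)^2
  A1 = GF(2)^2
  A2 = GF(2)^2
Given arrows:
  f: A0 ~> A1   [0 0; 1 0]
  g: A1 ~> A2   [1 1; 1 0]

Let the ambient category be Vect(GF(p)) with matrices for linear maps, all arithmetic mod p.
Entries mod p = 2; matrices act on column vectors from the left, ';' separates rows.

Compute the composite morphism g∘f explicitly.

Answer: [1 0; 0 0]

Work:
  e0=(1,0) f~>(0,1) g~>(1,0)
  e1=(0,1) f~>(0,0) g~>(0,0)
⟦path⟧: [1 0; 0 0]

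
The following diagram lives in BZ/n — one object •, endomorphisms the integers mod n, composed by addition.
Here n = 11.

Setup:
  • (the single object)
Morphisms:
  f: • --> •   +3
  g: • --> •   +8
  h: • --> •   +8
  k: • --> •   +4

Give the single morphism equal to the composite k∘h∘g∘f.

Answer: +1

Work:
  0 +3≡3 +8≡0 +8≡8 +4≡1  (mod 11)
composite: +1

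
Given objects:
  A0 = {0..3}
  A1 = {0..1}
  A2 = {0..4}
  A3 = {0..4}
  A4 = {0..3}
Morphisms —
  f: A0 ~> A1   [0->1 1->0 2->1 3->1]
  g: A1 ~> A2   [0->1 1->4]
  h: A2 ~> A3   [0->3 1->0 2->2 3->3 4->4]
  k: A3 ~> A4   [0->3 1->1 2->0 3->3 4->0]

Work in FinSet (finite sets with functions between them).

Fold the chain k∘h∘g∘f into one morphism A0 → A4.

  0 f~>1 g~>4 h~>4 k~>0
  1 f~>0 g~>1 h~>0 k~>3
  2 f~>1 g~>4 h~>4 k~>0
  3 f~>1 g~>4 h~>4 k~>0
composite: [0->0 1->3 2->0 3->0]

Answer: [0->0 1->3 2->0 3->0]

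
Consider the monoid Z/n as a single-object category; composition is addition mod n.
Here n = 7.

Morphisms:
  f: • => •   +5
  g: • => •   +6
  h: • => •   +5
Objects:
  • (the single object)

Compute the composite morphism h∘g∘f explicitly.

  0 +5≡5 +6≡4 +5≡2  (mod 7)
composite: +2

Answer: +2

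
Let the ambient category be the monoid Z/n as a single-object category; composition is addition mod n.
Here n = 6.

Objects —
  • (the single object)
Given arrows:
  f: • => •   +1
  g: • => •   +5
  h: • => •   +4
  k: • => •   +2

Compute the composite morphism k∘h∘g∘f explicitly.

Answer: +0

Derivation:
  0 +1≡1 +5≡0 +4≡4 +2≡0  (mod 6)
composite: +0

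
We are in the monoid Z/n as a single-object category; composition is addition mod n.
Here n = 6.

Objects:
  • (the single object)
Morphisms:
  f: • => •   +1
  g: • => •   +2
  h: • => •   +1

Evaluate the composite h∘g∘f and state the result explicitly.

  0 +1≡1 +2≡3 +1≡4  (mod 6)
composite: +4

Answer: +4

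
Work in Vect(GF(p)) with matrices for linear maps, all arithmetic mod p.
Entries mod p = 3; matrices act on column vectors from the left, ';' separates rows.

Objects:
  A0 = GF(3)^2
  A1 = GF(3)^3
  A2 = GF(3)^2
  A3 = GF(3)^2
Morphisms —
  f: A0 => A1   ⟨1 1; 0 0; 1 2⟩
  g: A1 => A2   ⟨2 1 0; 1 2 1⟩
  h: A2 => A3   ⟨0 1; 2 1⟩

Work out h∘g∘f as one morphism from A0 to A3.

  e0=[1,0] f=>[1,0,1] g=>[2,2] h=>[2,0]
  e1=[0,1] f=>[1,0,2] g=>[2,0] h=>[0,1]
⟦path⟧: ⟨2 0; 0 1⟩

Answer: ⟨2 0; 0 1⟩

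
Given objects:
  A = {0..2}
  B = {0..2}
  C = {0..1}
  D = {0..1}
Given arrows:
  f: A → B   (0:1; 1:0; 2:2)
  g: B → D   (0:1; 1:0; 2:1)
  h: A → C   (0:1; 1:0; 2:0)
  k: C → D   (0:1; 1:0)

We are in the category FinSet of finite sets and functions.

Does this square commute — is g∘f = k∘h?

Answer: COMMUTES

Trace:
1) trace f;g:
  0 f→1 g→0
  1 f→0 g→1
  2 f→2 g→1
  ⟦path⟧₁ = (0:0; 1:1; 2:1)
2) trace h;k:
  0 h→1 k→0
  1 h→0 k→1
  2 h→0 k→1
  ⟦path⟧₂ = (0:0; 1:1; 2:1)
Equal? equal; square commutes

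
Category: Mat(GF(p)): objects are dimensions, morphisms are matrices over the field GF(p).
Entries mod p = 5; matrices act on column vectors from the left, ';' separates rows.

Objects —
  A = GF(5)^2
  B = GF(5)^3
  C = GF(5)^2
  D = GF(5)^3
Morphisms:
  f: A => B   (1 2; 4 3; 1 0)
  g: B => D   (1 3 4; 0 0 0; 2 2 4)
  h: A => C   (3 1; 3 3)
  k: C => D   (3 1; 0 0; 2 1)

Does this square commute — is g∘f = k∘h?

Answer: COMMUTES

Derivation:
Path 1 = f;g:
  e0=[1,0] f=>[1,4,1] g=>[2,0,4]
  e1=[0,1] f=>[2,3,0] g=>[1,0,0]
  result₁ = (2 1; 0 0; 4 0)
Path 2 = h;k:
  e0=[1,0] h=>[3,3] k=>[2,0,4]
  e1=[0,1] h=>[1,3] k=>[1,0,0]
  result₂ = (2 1; 0 0; 4 0)
Equal? equal; square commutes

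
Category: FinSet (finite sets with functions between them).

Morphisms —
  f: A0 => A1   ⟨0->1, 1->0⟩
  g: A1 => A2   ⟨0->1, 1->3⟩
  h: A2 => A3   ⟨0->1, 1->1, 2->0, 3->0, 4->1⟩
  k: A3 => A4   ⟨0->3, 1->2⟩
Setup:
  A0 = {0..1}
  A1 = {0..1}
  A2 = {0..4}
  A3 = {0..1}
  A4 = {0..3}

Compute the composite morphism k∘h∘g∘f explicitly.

Answer: ⟨0->3, 1->2⟩

Work:
  0 f=>1 g=>3 h=>0 k=>3
  1 f=>0 g=>1 h=>1 k=>2
composite: ⟨0->3, 1->2⟩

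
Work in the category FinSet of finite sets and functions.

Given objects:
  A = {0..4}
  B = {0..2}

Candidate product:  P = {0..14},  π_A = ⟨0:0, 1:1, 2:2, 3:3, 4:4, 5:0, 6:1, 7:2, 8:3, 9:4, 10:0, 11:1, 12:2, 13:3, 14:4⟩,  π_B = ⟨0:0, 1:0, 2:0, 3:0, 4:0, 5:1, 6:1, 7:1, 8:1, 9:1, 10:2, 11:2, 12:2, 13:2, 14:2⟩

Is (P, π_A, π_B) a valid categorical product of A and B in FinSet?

|A|·|B| = 5·3 = 15;  |P| = 15
Check the pairing map k ↦ (π_A(k), π_B(k)):
  0 : (0,0)
  1 : (1,0)
  2 : (2,0)
  3 : (3,0)
  4 : (4,0)
  5 : (0,1)
  6 : (1,1)
  7 : (2,1)
  8 : (3,1)
  9 : (4,1)
  10 : (0,2)
  11 : (1,2)
  12 : (2,2)
  13 : (3,2)
  14 : (4,2)
distinct pairs in image: 15 / 15 needed
  → bijection onto A×B; projections well-typed.

Answer: VALID PRODUCT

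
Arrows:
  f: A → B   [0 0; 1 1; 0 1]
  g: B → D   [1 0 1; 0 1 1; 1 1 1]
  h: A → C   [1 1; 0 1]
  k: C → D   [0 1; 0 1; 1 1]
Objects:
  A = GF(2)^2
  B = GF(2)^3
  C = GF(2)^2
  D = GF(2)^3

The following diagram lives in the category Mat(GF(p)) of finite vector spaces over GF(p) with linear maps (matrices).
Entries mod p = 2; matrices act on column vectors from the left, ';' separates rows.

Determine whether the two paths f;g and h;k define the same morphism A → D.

Answer: DOES NOT COMMUTE

Derivation:
Path 1 = f;g:
  e0=[1,0] f→[0,1,0] g→[0,1,1]
  e1=[0,1] f→[0,1,1] g→[1,0,0]
  ⟦path⟧₁ = [0 1; 1 0; 1 0]
Path 2 = h;k:
  e0=[1,0] h→[1,0] k→[0,0,1]
  e1=[0,1] h→[1,1] k→[1,1,0]
  ⟦path⟧₂ = [0 1; 0 1; 1 0]
Equal? differ; not commutative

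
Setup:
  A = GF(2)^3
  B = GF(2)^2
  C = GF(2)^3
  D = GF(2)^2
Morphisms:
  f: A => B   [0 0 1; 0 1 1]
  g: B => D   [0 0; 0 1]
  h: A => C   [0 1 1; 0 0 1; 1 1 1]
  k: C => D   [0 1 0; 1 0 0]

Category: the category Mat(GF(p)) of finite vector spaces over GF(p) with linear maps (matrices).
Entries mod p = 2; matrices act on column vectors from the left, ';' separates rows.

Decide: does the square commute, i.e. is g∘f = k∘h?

1) trace f;g:
  e0=⟨1,0,0⟩ f=>⟨0,0⟩ g=>⟨0,0⟩
  e1=⟨0,1,0⟩ f=>⟨0,1⟩ g=>⟨0,1⟩
  e2=⟨0,0,1⟩ f=>⟨1,1⟩ g=>⟨0,1⟩
  result₁ = [0 0 0; 0 1 1]
2) trace h;k:
  e0=⟨1,0,0⟩ h=>⟨0,0,1⟩ k=>⟨0,0⟩
  e1=⟨0,1,0⟩ h=>⟨1,0,1⟩ k=>⟨0,1⟩
  e2=⟨0,0,1⟩ h=>⟨1,1,1⟩ k=>⟨1,1⟩
  result₂ = [0 0 1; 0 1 1]
Equal? differ; not commutative

Answer: DOES NOT COMMUTE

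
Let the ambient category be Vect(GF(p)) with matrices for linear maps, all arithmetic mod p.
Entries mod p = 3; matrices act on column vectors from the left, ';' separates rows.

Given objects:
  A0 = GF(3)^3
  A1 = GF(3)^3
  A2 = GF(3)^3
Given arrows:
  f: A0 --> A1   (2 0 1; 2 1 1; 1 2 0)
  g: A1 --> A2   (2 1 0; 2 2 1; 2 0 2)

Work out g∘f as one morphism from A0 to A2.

  e0=⟨1,0,0⟩ f-->⟨2,2,1⟩ g-->⟨0,0,0⟩
  e1=⟨0,1,0⟩ f-->⟨0,1,2⟩ g-->⟨1,1,1⟩
  e2=⟨0,0,1⟩ f-->⟨1,1,0⟩ g-->⟨0,1,2⟩
composite: (0 1 0; 0 1 1; 0 1 2)

Answer: (0 1 0; 0 1 1; 0 1 2)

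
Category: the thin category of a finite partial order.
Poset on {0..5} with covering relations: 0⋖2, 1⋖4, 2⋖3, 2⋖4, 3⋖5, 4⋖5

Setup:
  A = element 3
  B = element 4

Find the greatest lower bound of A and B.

Answer: A∧B = 2

Trace:
{x : x<=A ∧ x<=B} = {0,2}  (A=3, B=4)
  0 <= 2
  2 <= 2
glb = 2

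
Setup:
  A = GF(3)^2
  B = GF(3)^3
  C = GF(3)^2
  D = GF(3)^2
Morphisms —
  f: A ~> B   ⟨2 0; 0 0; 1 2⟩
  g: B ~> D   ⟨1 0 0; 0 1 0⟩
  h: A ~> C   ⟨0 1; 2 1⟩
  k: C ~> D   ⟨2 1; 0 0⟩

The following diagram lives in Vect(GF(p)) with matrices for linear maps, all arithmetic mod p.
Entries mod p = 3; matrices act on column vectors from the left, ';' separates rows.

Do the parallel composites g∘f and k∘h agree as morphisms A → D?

Answer: COMMUTES

Derivation:
Along f;g (path 1):
  e0=(1,0) f~>(2,0,1) g~>(2,0)
  e1=(0,1) f~>(0,0,2) g~>(0,0)
  composite₁ = ⟨2 0; 0 0⟩
Along h;k (path 2):
  e0=(1,0) h~>(0,2) k~>(2,0)
  e1=(0,1) h~>(1,1) k~>(0,0)
  composite₂ = ⟨2 0; 0 0⟩
Equal? equal; square commutes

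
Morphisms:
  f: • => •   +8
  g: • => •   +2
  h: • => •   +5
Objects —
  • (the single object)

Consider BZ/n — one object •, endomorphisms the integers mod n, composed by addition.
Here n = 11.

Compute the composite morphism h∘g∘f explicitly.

Answer: +4

Trace:
  0 +8≡8 +2≡10 +5≡4  (mod 11)
result: +4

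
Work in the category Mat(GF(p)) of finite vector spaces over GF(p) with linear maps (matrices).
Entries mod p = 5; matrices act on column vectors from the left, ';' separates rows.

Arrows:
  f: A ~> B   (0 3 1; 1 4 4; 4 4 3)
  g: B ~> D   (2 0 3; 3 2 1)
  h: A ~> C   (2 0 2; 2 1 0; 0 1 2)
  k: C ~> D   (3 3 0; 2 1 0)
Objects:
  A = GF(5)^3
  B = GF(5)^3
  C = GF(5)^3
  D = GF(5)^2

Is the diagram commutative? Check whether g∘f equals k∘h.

Answer: COMMUTES

Work:
Along f;g (path 1):
  e0=(1,0,0) f~>(0,1,4) g~>(2,1)
  e1=(0,1,0) f~>(3,4,4) g~>(3,1)
  e2=(0,0,1) f~>(1,4,3) g~>(1,4)
  composite₁ = (2 3 1; 1 1 4)
Along h;k (path 2):
  e0=(1,0,0) h~>(2,2,0) k~>(2,1)
  e1=(0,1,0) h~>(0,1,1) k~>(3,1)
  e2=(0,0,1) h~>(2,0,2) k~>(1,4)
  composite₂ = (2 3 1; 1 1 4)
Equal? equal; square commutes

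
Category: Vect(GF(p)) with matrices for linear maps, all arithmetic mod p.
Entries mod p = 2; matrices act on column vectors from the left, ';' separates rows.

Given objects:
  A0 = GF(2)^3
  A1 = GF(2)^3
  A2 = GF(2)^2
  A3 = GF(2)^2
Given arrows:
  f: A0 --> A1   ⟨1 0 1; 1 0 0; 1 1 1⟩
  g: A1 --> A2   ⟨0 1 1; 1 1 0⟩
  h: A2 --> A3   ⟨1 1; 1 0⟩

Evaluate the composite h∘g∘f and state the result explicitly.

  e0=[1,0,0] f-->[1,1,1] g-->[0,0] h-->[0,0]
  e1=[0,1,0] f-->[0,0,1] g-->[1,0] h-->[1,1]
  e2=[0,0,1] f-->[1,0,1] g-->[1,1] h-->[0,1]
result: ⟨0 1 0; 0 1 1⟩

Answer: ⟨0 1 0; 0 1 1⟩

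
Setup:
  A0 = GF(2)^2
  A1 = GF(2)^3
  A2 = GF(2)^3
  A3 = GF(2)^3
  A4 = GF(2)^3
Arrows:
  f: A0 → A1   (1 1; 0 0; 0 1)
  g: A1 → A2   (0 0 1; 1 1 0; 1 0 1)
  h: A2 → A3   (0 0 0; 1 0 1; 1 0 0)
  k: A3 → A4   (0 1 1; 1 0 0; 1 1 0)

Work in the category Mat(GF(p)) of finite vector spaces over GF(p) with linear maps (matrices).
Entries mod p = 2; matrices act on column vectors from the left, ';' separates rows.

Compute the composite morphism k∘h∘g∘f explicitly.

Answer: (1 0; 0 0; 1 1)

Trace:
  e0=[1,0] f→[1,0,0] g→[0,1,1] h→[0,1,0] k→[1,0,1]
  e1=[0,1] f→[1,0,1] g→[1,1,0] h→[0,1,1] k→[0,0,1]
composite: (1 0; 0 0; 1 1)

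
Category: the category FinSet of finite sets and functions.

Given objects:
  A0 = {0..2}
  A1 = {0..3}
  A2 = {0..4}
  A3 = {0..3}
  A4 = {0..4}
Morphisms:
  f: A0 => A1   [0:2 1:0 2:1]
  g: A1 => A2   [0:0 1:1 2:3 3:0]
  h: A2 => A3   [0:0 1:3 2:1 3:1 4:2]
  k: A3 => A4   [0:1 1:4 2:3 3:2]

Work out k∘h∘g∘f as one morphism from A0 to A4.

  0 f=>2 g=>3 h=>1 k=>4
  1 f=>0 g=>0 h=>0 k=>1
  2 f=>1 g=>1 h=>3 k=>2
composite: [0:4 1:1 2:2]

Answer: [0:4 1:1 2:2]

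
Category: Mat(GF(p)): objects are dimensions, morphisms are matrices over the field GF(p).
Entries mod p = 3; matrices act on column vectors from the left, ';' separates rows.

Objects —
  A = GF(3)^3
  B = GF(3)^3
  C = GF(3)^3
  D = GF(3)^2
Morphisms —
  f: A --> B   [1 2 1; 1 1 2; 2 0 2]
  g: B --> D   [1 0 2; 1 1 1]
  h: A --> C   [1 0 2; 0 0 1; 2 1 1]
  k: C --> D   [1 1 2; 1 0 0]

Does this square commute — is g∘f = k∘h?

Answer: COMMUTES

Trace:
Along f;g (path 1):
  e0=(1,0,0) f-->(1,1,2) g-->(2,1)
  e1=(0,1,0) f-->(2,1,0) g-->(2,0)
  e2=(0,0,1) f-->(1,2,2) g-->(2,2)
  result₁ = [2 2 2; 1 0 2]
Along h;k (path 2):
  e0=(1,0,0) h-->(1,0,2) k-->(2,1)
  e1=(0,1,0) h-->(0,0,1) k-->(2,0)
  e2=(0,0,1) h-->(2,1,1) k-->(2,2)
  result₂ = [2 2 2; 1 0 2]
Equal? equal; square commutes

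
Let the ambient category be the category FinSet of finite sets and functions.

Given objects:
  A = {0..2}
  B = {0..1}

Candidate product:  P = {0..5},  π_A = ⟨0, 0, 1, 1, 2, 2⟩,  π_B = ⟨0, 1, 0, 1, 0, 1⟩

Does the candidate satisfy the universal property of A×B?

Answer: VALID PRODUCT

Work:
|A|·|B| = 3·2 = 6;  |P| = 6
Check the pairing map k ↦ (π_A(k), π_B(k)):
  0 : (0,0)
  1 : (0,1)
  2 : (1,0)
  3 : (1,1)
  4 : (2,0)
  5 : (2,1)
distinct pairs in image: 6 / 6 needed
  → bijection onto A×B; projections well-typed.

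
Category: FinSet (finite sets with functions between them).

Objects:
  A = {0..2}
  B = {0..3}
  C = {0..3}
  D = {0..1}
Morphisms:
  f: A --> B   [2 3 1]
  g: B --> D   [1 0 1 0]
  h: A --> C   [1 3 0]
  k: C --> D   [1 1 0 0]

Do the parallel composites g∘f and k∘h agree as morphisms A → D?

Along f;g (path 1):
  0 f-->2 g-->1
  1 f-->3 g-->0
  2 f-->1 g-->0
  ⟦path⟧₁ = [1 0 0]
Along h;k (path 2):
  0 h-->1 k-->1
  1 h-->3 k-->0
  2 h-->0 k-->1
  ⟦path⟧₂ = [1 0 1]
Equal? differ; not commutative

Answer: DOES NOT COMMUTE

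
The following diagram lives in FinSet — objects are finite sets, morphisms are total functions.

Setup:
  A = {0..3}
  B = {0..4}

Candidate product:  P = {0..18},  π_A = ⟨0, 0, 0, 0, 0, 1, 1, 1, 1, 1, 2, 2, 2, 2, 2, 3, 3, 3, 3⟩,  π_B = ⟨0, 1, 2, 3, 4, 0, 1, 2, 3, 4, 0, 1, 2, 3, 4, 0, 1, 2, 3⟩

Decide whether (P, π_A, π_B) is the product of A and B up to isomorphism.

Answer: NOT A VALID PRODUCT — |P|=19 ≠ |A|·|B|=20

Work:
|A|·|B| = 4·5 = 20;  |P| = 19
  → cardinalities differ; no bijection possible.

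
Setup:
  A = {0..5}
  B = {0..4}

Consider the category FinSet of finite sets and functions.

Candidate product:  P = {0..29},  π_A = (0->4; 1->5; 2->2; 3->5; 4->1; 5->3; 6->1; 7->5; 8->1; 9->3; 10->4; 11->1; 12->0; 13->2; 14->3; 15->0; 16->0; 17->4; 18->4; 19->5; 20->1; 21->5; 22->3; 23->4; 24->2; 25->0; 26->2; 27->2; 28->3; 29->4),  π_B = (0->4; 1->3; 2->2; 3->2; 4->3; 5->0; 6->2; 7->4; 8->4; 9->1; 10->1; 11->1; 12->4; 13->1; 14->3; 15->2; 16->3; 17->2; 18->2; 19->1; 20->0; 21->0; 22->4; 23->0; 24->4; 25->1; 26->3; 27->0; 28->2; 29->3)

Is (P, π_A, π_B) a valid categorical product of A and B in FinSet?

Answer: NOT A VALID PRODUCT — duplicate pair at indices 17,18

Work:
|A|·|B| = 6·5 = 30;  |P| = 30
Check the pairing map k ↦ (π_A(k), π_B(k)):
  0 -> (4,4)
  1 -> (5,3)
  2 -> (2,2)
  3 -> (5,2)
  4 -> (1,3)
  5 -> (3,0)
  6 -> (1,2)
  7 -> (5,4)
  8 -> (1,4)
  9 -> (3,1)
  10 -> (4,1)
  11 -> (1,1)
  12 -> (0,4)
  13 -> (2,1)
  14 -> (3,3)
  15 -> (0,2)
  16 -> (0,3)
  17 -> (4,2)
  18 -> (4,2)  ✗ repeats pair of k=17
  19 -> (5,1)
  20 -> (1,0)
  21 -> (5,0)
  22 -> (3,4)
  23 -> (4,0)
  24 -> (2,4)
  25 -> (0,1)
  26 -> (2,3)
  27 -> (2,0)
  28 -> (3,2)
  29 -> (4,3)
distinct pairs in image: 29 / 30 needed
  → (4,2) hit at k=17 and k=18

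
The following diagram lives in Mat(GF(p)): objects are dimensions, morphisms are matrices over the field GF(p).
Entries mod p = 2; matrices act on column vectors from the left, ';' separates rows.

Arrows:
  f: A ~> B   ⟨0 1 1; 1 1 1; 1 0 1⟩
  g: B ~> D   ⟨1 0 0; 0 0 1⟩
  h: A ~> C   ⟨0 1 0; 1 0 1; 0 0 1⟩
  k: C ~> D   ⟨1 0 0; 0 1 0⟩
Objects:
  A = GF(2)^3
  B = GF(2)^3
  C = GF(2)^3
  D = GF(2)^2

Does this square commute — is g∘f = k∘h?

Along f;g (path 1):
  e0=⟨1,0,0⟩ f~>⟨0,1,1⟩ g~>⟨0,1⟩
  e1=⟨0,1,0⟩ f~>⟨1,1,0⟩ g~>⟨1,0⟩
  e2=⟨0,0,1⟩ f~>⟨1,1,1⟩ g~>⟨1,1⟩
  composite₁ = ⟨0 1 1; 1 0 1⟩
Along h;k (path 2):
  e0=⟨1,0,0⟩ h~>⟨0,1,0⟩ k~>⟨0,1⟩
  e1=⟨0,1,0⟩ h~>⟨1,0,0⟩ k~>⟨1,0⟩
  e2=⟨0,0,1⟩ h~>⟨0,1,1⟩ k~>⟨0,1⟩
  composite₂ = ⟨0 1 0; 1 0 1⟩
Equal? differ; not commutative

Answer: DOES NOT COMMUTE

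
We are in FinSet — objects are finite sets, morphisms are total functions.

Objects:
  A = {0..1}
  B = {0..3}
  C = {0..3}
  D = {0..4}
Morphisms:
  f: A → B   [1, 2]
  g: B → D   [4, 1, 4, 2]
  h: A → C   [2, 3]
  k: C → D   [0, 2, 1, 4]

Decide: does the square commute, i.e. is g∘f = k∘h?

Path 1 = f;g:
  0 f→1 g→1
  1 f→2 g→4
  ⟦path⟧₁ = [1, 4]
Path 2 = h;k:
  0 h→2 k→1
  1 h→3 k→4
  ⟦path⟧₂ = [1, 4]
Equal? YES — commutes

Answer: COMMUTES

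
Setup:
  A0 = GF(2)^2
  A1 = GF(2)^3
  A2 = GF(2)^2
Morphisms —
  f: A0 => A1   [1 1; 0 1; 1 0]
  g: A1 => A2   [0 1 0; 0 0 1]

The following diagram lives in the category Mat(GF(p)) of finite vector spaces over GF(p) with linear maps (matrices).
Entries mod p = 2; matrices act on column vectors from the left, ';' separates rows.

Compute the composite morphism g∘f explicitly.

  e0=[1,0] f=>[1,0,1] g=>[0,1]
  e1=[0,1] f=>[1,1,0] g=>[1,0]
⟦path⟧: [0 1; 1 0]

Answer: [0 1; 1 0]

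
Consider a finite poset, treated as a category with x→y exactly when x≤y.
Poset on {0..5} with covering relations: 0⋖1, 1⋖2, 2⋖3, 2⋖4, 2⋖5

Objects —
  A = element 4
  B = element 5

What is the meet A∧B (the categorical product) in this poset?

Lower bounds of A=4 and B=5: {0,1,2}
  0 ⊑ 2
  1 ⊑ 2
  2 ⊑ 2
glb = 2

Answer: A∧B = 2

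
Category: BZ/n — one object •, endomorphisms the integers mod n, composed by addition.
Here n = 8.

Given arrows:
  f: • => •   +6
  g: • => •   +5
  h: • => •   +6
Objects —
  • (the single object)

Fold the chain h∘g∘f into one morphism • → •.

  0 +6≡6 +5≡3 +6≡1  (mod 8)
composite: +1

Answer: +1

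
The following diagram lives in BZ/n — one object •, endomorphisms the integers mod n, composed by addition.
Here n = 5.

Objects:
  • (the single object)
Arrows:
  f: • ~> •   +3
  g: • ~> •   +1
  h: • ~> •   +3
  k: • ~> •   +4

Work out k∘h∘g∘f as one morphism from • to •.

Answer: +1

Trace:
  0 +3≡3 +1≡4 +3≡2 +4≡1  (mod 5)
result: +1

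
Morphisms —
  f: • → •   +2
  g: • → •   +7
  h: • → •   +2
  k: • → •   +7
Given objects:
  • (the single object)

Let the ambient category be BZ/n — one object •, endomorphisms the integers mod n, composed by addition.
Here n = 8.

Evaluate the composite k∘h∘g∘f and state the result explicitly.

Answer: +2

Trace:
  0 +2≡2 +7≡1 +2≡3 +7≡2  (mod 8)
⟦path⟧: +2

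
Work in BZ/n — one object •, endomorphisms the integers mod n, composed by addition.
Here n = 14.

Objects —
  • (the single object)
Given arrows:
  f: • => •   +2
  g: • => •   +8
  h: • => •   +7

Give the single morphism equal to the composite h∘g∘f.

  0 +2≡2 +8≡10 +7≡3  (mod 14)
composite: +3

Answer: +3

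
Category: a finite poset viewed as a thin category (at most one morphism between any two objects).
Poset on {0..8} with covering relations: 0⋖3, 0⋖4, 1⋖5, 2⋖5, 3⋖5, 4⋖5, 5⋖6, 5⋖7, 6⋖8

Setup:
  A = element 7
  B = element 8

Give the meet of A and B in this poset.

Answer: A∧B = 5

Derivation:
Lower bounds of A=7 and B=8: {0,1,2,3,4,5}
  0 ≤ 5
  1 ≤ 5
  2 ≤ 5
  3 ≤ 5
  4 ≤ 5
  5 ≤ 5
glb = 5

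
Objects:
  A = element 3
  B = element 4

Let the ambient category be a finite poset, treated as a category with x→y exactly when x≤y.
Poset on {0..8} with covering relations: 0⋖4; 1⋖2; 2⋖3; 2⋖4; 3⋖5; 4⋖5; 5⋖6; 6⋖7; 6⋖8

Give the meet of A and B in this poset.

Answer: A∧B = 2

Work:
Lower bounds of A=3 and B=4: {1,2}
  1 ≤ 2
  2 ≤ 2
glb = 2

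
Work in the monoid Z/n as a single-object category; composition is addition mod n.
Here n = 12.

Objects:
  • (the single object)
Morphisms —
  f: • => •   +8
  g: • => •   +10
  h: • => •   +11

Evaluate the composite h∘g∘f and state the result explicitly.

  0 +8≡8 +10≡6 +11≡5  (mod 12)
result: +5

Answer: +5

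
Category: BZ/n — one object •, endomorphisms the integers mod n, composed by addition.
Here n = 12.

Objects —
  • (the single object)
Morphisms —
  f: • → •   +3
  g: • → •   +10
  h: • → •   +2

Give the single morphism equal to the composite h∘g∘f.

  0 +3≡3 +10≡1 +2≡3  (mod 12)
composite: +3

Answer: +3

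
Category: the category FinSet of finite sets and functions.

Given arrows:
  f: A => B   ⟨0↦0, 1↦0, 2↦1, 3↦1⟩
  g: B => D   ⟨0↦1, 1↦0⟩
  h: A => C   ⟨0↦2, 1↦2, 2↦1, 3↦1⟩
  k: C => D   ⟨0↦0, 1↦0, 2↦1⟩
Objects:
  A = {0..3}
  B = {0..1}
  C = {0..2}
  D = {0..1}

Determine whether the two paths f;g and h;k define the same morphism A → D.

Answer: COMMUTES

Derivation:
Path 1 = f;g:
  0 f=>0 g=>1
  1 f=>0 g=>1
  2 f=>1 g=>0
  3 f=>1 g=>0
  result₁ = ⟨0↦1, 1↦1, 2↦0, 3↦0⟩
Path 2 = h;k:
  0 h=>2 k=>1
  1 h=>2 k=>1
  2 h=>1 k=>0
  3 h=>1 k=>0
  result₂ = ⟨0↦1, 1↦1, 2↦0, 3↦0⟩
Equal? YES — commutes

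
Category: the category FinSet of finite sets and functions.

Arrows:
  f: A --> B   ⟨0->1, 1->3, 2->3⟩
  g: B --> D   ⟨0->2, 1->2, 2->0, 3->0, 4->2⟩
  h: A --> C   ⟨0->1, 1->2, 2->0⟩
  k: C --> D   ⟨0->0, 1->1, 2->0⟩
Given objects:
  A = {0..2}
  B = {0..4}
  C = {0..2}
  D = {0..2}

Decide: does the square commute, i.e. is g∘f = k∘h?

Answer: DOES NOT COMMUTE

Work:
Along f;g (path 1):
  0 f-->1 g-->2
  1 f-->3 g-->0
  2 f-->3 g-->0
  result₁ = ⟨0->2, 1->0, 2->0⟩
Along h;k (path 2):
  0 h-->1 k-->1
  1 h-->2 k-->0
  2 h-->0 k-->0
  result₂ = ⟨0->1, 1->0, 2->0⟩
Equal? distinct morphisms ✗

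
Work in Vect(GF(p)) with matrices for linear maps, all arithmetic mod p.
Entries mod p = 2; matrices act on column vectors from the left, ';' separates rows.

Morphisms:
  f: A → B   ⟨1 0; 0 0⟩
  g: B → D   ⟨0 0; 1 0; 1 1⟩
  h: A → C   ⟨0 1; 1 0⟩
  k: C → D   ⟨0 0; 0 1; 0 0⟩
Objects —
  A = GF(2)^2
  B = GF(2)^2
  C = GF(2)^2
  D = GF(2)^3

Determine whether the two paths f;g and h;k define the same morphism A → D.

Answer: DOES NOT COMMUTE

Trace:
Along f;g (path 1):
  e0=[1,0] f→[1,0] g→[0,1,1]
  e1=[0,1] f→[0,0] g→[0,0,0]
  result₁ = ⟨0 0; 1 0; 1 0⟩
Along h;k (path 2):
  e0=[1,0] h→[0,1] k→[0,1,0]
  e1=[0,1] h→[1,0] k→[0,0,0]
  result₂ = ⟨0 0; 1 0; 0 0⟩
Equal? differ; not commutative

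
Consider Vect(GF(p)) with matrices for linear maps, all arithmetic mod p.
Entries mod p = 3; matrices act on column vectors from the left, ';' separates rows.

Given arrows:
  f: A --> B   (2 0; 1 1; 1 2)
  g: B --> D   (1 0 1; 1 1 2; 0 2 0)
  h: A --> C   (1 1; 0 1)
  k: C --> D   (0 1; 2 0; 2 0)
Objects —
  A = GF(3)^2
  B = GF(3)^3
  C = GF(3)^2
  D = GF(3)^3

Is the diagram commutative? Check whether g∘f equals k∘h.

Along f;g (path 1):
  e0=(1,0) f-->(2,1,1) g-->(0,2,2)
  e1=(0,1) f-->(0,1,2) g-->(2,2,2)
  composite₁ = (0 2; 2 2; 2 2)
Along h;k (path 2):
  e0=(1,0) h-->(1,0) k-->(0,2,2)
  e1=(0,1) h-->(1,1) k-->(1,2,2)
  composite₂ = (0 1; 2 2; 2 2)
Equal? differ; not commutative

Answer: DOES NOT COMMUTE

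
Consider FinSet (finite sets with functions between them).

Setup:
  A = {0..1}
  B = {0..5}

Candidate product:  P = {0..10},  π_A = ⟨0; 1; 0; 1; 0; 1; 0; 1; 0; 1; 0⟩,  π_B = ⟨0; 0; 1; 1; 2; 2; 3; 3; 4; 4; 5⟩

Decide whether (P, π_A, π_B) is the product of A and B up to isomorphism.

|A|·|B| = 2·6 = 12;  |P| = 11
  → cardinalities differ; no bijection possible.

Answer: NOT A VALID PRODUCT — |P|=11 ≠ |A|·|B|=12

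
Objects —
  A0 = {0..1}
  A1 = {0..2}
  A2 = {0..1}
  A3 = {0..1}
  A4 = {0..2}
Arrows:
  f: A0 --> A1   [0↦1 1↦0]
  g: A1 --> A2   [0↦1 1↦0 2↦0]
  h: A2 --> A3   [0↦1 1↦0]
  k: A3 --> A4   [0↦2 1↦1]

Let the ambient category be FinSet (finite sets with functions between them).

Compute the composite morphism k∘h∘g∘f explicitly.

Answer: [0↦1 1↦2]

Work:
  0 f-->1 g-->0 h-->1 k-->1
  1 f-->0 g-->1 h-->0 k-->2
⟦path⟧: [0↦1 1↦2]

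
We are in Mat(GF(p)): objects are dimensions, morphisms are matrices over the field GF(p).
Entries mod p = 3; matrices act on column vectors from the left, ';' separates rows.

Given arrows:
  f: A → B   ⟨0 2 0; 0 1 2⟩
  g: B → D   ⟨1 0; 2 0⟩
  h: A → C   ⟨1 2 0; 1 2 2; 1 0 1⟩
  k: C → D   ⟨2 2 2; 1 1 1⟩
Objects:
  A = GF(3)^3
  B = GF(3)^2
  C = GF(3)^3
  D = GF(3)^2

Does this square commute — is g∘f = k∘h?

Answer: COMMUTES

Trace:
Along f;g (path 1):
  e0=[1,0,0] f→[0,0] g→[0,0]
  e1=[0,1,0] f→[2,1] g→[2,1]
  e2=[0,0,1] f→[0,2] g→[0,0]
  ⟦path⟧₁ = ⟨0 2 0; 0 1 0⟩
Along h;k (path 2):
  e0=[1,0,0] h→[1,1,1] k→[0,0]
  e1=[0,1,0] h→[2,2,0] k→[2,1]
  e2=[0,0,1] h→[0,2,1] k→[0,0]
  ⟦path⟧₂ = ⟨0 2 0; 0 1 0⟩
Equal? equal; square commutes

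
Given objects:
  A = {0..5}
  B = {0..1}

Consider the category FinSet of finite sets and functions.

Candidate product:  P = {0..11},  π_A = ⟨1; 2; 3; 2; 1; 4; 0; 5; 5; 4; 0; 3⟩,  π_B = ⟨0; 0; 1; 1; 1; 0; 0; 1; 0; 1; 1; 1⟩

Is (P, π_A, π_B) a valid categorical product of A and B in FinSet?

|A|·|B| = 6·2 = 12;  |P| = 12
Check the pairing map k ↦ (π_A(k), π_B(k)):
  0 ↦ (1,0)
  1 ↦ (2,0)
  2 ↦ (3,1)
  3 ↦ (2,1)
  4 ↦ (1,1)
  5 ↦ (4,0)
  6 ↦ (0,0)
  7 ↦ (5,1)
  8 ↦ (5,0)
  9 ↦ (4,1)
  10 ↦ (0,1)
  11 ↦ (3,1)  ✗ repeats pair of k=2
distinct pairs in image: 11 / 12 needed
  → (3,1) hit at k=2 and k=11

Answer: NOT A VALID PRODUCT — duplicate pair at indices 11,2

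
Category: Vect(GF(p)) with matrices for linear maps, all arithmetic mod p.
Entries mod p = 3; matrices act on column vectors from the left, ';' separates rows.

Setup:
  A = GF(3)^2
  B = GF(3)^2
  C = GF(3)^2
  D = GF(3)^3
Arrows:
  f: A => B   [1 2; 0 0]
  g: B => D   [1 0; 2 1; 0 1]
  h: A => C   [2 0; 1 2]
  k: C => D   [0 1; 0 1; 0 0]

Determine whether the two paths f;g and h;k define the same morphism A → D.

Answer: DOES NOT COMMUTE

Work:
Path 1 = f;g:
  e0=(1,0) f=>(1,0) g=>(1,2,0)
  e1=(0,1) f=>(2,0) g=>(2,1,0)
  ⟦path⟧₁ = [1 2; 2 1; 0 0]
Path 2 = h;k:
  e0=(1,0) h=>(2,1) k=>(1,1,0)
  e1=(0,1) h=>(0,2) k=>(2,2,0)
  ⟦path⟧₂ = [1 2; 1 2; 0 0]
Equal? differ; not commutative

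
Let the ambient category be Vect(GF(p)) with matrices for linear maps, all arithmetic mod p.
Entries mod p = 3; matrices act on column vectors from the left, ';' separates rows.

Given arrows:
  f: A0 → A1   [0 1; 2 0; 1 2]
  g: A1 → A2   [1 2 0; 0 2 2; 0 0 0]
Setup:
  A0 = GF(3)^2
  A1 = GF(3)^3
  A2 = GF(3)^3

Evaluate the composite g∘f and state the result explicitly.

Answer: [1 1; 0 1; 0 0]

Work:
  e0=(1,0) f→(0,2,1) g→(1,0,0)
  e1=(0,1) f→(1,0,2) g→(1,1,0)
composite: [1 1; 0 1; 0 0]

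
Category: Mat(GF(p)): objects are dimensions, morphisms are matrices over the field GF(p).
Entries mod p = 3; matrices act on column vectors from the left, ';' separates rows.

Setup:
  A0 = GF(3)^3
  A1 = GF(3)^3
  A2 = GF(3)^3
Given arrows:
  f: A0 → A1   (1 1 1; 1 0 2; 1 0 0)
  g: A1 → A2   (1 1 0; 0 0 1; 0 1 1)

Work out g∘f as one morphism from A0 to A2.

Answer: (2 1 0; 1 0 0; 2 0 2)

Trace:
  e0=(1,0,0) f→(1,1,1) g→(2,1,2)
  e1=(0,1,0) f→(1,0,0) g→(1,0,0)
  e2=(0,0,1) f→(1,2,0) g→(0,0,2)
⟦path⟧: (2 1 0; 1 0 0; 2 0 2)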